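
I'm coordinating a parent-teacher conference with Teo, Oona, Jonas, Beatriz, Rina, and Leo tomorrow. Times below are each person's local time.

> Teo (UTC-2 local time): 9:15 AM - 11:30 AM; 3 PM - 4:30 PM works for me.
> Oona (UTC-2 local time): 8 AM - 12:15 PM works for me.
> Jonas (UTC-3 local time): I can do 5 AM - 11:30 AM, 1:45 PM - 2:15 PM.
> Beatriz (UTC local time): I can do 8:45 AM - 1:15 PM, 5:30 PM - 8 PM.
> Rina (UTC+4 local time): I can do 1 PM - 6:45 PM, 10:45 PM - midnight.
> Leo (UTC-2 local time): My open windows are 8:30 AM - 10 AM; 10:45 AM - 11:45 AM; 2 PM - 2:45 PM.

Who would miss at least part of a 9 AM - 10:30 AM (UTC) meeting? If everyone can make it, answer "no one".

Teo in UTC: 11:15-13:30, 17:00-18:30 (add 2h to convert from UTC-2).
Oona in UTC: 10:00-14:15 (add 2h to convert from UTC-2).
Jonas in UTC: 08:00-14:30, 16:45-17:15 (add 3h to convert from UTC-3).
Beatriz in UTC: 08:45-13:15, 17:30-20:00.
Rina in UTC: 09:00-14:45, 18:45-20:00 (subtract 4h to convert from UTC+4).
Leo in UTC: 10:30-12:00, 12:45-13:45, 16:00-16:45 (add 2h to convert from UTC-2).
Teo: not fully free for 09:00-10:30. Oona: not fully free for 09:00-10:30. Jonas: free for 09:00-10:30. Beatriz: free for 09:00-10:30. Rina: free for 09:00-10:30. Leo: not fully free for 09:00-10:30.

Leo, Oona, Teo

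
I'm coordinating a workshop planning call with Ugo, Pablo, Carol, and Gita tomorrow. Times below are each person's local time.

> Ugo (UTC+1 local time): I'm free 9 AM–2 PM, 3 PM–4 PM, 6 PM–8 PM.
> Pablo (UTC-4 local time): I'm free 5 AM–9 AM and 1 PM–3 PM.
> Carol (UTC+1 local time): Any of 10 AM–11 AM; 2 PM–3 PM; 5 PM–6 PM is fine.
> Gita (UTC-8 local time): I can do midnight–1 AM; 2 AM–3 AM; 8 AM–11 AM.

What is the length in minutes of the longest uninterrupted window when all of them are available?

Ugo in UTC: 08:00-13:00, 14:00-15:00, 17:00-19:00 (subtract 1h to convert from UTC+1).
Pablo in UTC: 09:00-13:00, 17:00-19:00 (add 4h to convert from UTC-4).
Carol in UTC: 09:00-10:00, 13:00-14:00, 16:00-17:00 (subtract 1h to convert from UTC+1).
Gita in UTC: 08:00-09:00, 10:00-11:00, 16:00-19:00 (add 8h to convert from UTC-8).
Ugo ∩ Pablo: 09:00-13:00, 17:00-19:00.
Ugo ∩ Pablo ∩ Carol: 09:00-10:00.
Ugo ∩ Pablo ∩ Carol ∩ Gita: ∅.
There is no time when everyone is free.
No common window exists, so the longest block is 0 minutes.

0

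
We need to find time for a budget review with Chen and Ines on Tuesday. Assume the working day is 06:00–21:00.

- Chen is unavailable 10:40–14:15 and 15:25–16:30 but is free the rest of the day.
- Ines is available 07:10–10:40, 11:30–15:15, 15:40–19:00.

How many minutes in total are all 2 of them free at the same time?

420

Chen free: 06:00-10:40, 14:15-15:25, 16:30-21:00 (invert busy blocks within the working day).
Ines free: 07:10-10:40, 11:30-15:15, 15:40-19:00.
Chen ∩ Ines: 07:10-10:40, 14:15-15:15, 16:30-19:00.
Summing the common windows: 210 + 60 + 150 = 420 minutes.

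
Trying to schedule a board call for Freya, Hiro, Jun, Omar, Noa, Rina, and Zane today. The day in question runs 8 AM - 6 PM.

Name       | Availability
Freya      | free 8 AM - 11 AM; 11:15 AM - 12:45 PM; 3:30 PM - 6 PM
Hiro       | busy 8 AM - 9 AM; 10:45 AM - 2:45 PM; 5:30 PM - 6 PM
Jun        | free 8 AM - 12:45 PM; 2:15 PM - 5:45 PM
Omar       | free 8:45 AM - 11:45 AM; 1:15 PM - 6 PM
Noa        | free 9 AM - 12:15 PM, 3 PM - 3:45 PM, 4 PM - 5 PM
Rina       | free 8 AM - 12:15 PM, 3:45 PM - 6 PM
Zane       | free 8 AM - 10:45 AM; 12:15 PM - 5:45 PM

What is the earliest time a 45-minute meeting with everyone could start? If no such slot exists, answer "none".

09:00

Freya free: 08:00-11:00, 11:15-12:45, 15:30-18:00.
Hiro free: 09:00-10:45, 14:45-17:30 (invert busy blocks within the working day).
Jun free: 08:00-12:45, 14:15-17:45.
Omar free: 08:45-11:45, 13:15-18:00.
Noa free: 09:00-12:15, 15:00-15:45, 16:00-17:00.
Rina free: 08:00-12:15, 15:45-18:00.
Zane free: 08:00-10:45, 12:15-17:45.
Freya ∩ Hiro: 09:00-10:45, 15:30-17:30.
Freya ∩ Hiro ∩ Jun: 09:00-10:45, 15:30-17:30.
Freya ∩ Hiro ∩ Jun ∩ Omar: 09:00-10:45, 15:30-17:30.
Freya ∩ Hiro ∩ Jun ∩ Omar ∩ Noa: 09:00-10:45, 15:30-15:45, 16:00-17:00.
Freya ∩ Hiro ∩ Jun ∩ Omar ∩ Noa ∩ Rina: 09:00-10:45, 16:00-17:00.
Freya ∩ Hiro ∩ Jun ∩ Omar ∩ Noa ∩ Rina ∩ Zane: 09:00-10:45, 16:00-17:00.
So the common availability across everyone is 09:00-10:45, 16:00-17:00.
The first common window of at least 45 minutes is 09:00-10:45, so the earliest start is 09:00.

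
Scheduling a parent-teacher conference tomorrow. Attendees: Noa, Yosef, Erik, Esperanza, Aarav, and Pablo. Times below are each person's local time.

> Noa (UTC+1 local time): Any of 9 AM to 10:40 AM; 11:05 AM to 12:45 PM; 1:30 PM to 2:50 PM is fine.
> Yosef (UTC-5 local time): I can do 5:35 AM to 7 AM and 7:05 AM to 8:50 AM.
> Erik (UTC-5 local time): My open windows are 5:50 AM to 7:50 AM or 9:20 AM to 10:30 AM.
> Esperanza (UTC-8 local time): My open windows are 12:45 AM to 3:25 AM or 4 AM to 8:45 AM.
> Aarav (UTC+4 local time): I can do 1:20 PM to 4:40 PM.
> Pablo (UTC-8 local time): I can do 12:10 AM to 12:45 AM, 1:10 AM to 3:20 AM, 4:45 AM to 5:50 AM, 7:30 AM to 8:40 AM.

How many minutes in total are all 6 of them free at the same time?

30

Noa in UTC: 08:00-09:40, 10:05-11:45, 12:30-13:50 (subtract 1h to convert from UTC+1).
Yosef in UTC: 10:35-12:00, 12:05-13:50 (add 5h to convert from UTC-5).
Erik in UTC: 10:50-12:50, 14:20-15:30 (add 5h to convert from UTC-5).
Esperanza in UTC: 08:45-11:25, 12:00-16:45 (add 8h to convert from UTC-8).
Aarav in UTC: 09:20-12:40 (subtract 4h to convert from UTC+4).
Pablo in UTC: 08:10-08:45, 09:10-11:20, 12:45-13:50, 15:30-16:40 (add 8h to convert from UTC-8).
Noa ∩ Yosef: 10:35-11:45, 12:30-13:50.
Noa ∩ Yosef ∩ Erik: 10:50-11:45, 12:30-12:50.
Noa ∩ Yosef ∩ Erik ∩ Esperanza: 10:50-11:25, 12:30-12:50.
Noa ∩ Yosef ∩ Erik ∩ Esperanza ∩ Aarav: 10:50-11:25, 12:30-12:40.
Noa ∩ Yosef ∩ Erik ∩ Esperanza ∩ Aarav ∩ Pablo: 10:50-11:20.
That's a single block of 30 minutes.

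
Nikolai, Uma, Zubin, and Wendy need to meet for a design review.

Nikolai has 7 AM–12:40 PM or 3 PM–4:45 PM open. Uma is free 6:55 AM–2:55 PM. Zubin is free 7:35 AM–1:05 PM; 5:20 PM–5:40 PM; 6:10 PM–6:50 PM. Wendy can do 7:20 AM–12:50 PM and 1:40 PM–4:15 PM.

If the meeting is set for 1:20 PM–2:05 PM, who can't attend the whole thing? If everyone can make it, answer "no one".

Nikolai, Wendy, Zubin

Nikolai: not fully free for 13:20-14:05. Uma: free for 13:20-14:05. Zubin: not fully free for 13:20-14:05. Wendy: not fully free for 13:20-14:05.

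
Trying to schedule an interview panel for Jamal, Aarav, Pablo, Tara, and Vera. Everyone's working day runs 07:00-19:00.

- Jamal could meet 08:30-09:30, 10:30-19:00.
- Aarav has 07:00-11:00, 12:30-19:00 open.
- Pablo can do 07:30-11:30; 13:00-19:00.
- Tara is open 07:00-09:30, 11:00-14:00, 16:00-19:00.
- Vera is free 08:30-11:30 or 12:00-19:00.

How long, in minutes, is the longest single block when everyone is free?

180

Jamal ∩ Aarav: 08:30-09:30, 10:30-11:00, 12:30-19:00.
Jamal ∩ Aarav ∩ Pablo: 08:30-09:30, 10:30-11:00, 13:00-19:00.
Jamal ∩ Aarav ∩ Pablo ∩ Tara: 08:30-09:30, 13:00-14:00, 16:00-19:00.
Jamal ∩ Aarav ∩ Pablo ∩ Tara ∩ Vera: 08:30-09:30, 13:00-14:00, 16:00-19:00.
Those are the intersection windows.
The longest is 16:00-19:00 at 180 minutes.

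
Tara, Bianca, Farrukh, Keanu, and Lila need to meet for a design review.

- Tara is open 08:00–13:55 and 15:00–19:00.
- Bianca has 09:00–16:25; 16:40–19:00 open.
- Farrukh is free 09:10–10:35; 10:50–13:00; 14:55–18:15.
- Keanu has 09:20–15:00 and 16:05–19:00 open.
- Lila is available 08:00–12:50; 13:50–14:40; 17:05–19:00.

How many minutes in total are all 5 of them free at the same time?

Tara ∩ Bianca: 09:00-13:55, 15:00-16:25, 16:40-19:00.
Tara ∩ Bianca ∩ Farrukh: 09:10-10:35, 10:50-13:00, 15:00-16:25, 16:40-18:15.
Tara ∩ Bianca ∩ Farrukh ∩ Keanu: 09:20-10:35, 10:50-13:00, 16:05-16:25, 16:40-18:15.
Tara ∩ Bianca ∩ Farrukh ∩ Keanu ∩ Lila: 09:20-10:35, 10:50-12:50, 17:05-18:15.
Those are the intersection windows.
Summing the common windows: 75 + 120 + 70 = 265 minutes.

265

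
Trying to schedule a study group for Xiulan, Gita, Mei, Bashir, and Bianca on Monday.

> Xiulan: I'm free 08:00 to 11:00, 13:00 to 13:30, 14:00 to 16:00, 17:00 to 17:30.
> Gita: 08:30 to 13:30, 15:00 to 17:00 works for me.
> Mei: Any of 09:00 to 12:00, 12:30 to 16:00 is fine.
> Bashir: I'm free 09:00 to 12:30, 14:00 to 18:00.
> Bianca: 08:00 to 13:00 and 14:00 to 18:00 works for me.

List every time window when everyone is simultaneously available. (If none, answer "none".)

09:00-11:00, 15:00-16:00

Xiulan ∩ Gita: 08:30-11:00, 13:00-13:30, 15:00-16:00.
Xiulan ∩ Gita ∩ Mei: 09:00-11:00, 13:00-13:30, 15:00-16:00.
Xiulan ∩ Gita ∩ Mei ∩ Bashir: 09:00-11:00, 15:00-16:00.
Xiulan ∩ Gita ∩ Mei ∩ Bashir ∩ Bianca: 09:00-11:00, 15:00-16:00.
Those are the intersection windows.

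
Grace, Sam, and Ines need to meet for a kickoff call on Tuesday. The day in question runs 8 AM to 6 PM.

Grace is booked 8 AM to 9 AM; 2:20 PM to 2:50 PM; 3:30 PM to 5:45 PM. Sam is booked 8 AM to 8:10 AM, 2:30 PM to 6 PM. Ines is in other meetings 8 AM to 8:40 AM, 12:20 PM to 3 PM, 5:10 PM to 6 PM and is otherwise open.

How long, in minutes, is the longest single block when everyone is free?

Grace free: 09:00-14:20, 14:50-15:30, 17:45-18:00 (invert busy blocks within the working day).
Sam free: 08:10-14:30 (invert busy blocks within the working day).
Ines free: 08:40-12:20, 15:00-17:10 (invert busy blocks within the working day).
Grace ∩ Sam: 09:00-14:20.
Grace ∩ Sam ∩ Ines: 09:00-12:20.
Those are the intersection windows.
The longest is 09:00-12:20 at 200 minutes.

200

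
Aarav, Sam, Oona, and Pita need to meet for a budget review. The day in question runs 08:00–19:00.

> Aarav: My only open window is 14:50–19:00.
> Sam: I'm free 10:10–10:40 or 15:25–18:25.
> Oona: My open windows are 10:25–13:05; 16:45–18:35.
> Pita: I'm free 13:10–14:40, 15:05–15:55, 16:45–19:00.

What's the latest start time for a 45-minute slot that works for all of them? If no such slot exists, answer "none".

17:40

Aarav ∩ Sam: 15:25-18:25.
Aarav ∩ Sam ∩ Oona: 16:45-18:25.
Aarav ∩ Sam ∩ Oona ∩ Pita: 16:45-18:25.
The last common window of at least 45 minutes is 16:45-18:25; a 45-minute meeting can start as late as 17:40 and still end by 18:25.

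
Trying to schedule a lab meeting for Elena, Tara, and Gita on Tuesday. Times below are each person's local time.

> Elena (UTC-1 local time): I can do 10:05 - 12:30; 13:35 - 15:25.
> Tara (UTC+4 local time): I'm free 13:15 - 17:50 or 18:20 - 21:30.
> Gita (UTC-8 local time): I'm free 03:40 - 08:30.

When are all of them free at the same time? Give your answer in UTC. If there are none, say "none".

11:40-13:30, 14:35-16:25

Elena in UTC: 11:05-13:30, 14:35-16:25 (add 1h to convert from UTC-1).
Tara in UTC: 09:15-13:50, 14:20-17:30 (subtract 4h to convert from UTC+4).
Gita in UTC: 11:40-16:30 (add 8h to convert from UTC-8).
Elena ∩ Tara: 11:05-13:30, 14:35-16:25.
Elena ∩ Tara ∩ Gita: 11:40-13:30, 14:35-16:25.
So the common availability across everyone is 11:40-13:30, 14:35-16:25.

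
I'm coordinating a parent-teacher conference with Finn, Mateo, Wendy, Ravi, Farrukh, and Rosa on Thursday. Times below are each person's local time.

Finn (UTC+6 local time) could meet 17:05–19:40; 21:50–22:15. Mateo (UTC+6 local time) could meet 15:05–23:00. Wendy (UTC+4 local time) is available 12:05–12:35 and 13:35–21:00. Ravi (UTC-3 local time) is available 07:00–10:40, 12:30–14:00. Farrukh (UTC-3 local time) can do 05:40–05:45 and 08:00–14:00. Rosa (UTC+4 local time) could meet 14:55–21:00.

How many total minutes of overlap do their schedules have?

180

Finn in UTC: 11:05-13:40, 15:50-16:15 (subtract 6h to convert from UTC+6).
Mateo in UTC: 09:05-17:00 (subtract 6h to convert from UTC+6).
Wendy in UTC: 08:05-08:35, 09:35-17:00 (subtract 4h to convert from UTC+4).
Ravi in UTC: 10:00-13:40, 15:30-17:00 (add 3h to convert from UTC-3).
Farrukh in UTC: 08:40-08:45, 11:00-17:00 (add 3h to convert from UTC-3).
Rosa in UTC: 10:55-17:00 (subtract 4h to convert from UTC+4).
Finn ∩ Mateo: 11:05-13:40, 15:50-16:15.
Finn ∩ Mateo ∩ Wendy: 11:05-13:40, 15:50-16:15.
Finn ∩ Mateo ∩ Wendy ∩ Ravi: 11:05-13:40, 15:50-16:15.
Finn ∩ Mateo ∩ Wendy ∩ Ravi ∩ Farrukh: 11:05-13:40, 15:50-16:15.
Finn ∩ Mateo ∩ Wendy ∩ Ravi ∩ Farrukh ∩ Rosa: 11:05-13:40, 15:50-16:15.
Summing the common windows: 155 + 25 = 180 minutes.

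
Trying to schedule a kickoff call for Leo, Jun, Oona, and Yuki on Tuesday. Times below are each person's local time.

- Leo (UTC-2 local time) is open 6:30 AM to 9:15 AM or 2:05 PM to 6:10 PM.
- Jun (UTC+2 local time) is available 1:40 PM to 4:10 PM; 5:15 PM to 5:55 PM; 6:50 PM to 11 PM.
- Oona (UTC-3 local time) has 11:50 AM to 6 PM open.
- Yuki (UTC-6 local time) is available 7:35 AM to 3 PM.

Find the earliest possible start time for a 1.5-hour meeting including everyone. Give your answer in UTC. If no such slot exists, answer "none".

Leo in UTC: 08:30-11:15, 16:05-20:10 (add 2h to convert from UTC-2).
Jun in UTC: 11:40-14:10, 15:15-15:55, 16:50-21:00 (subtract 2h to convert from UTC+2).
Oona in UTC: 14:50-21:00 (add 3h to convert from UTC-3).
Yuki in UTC: 13:35-21:00 (add 6h to convert from UTC-6).
Leo ∩ Jun: 16:50-20:10.
Leo ∩ Jun ∩ Oona: 16:50-20:10.
Leo ∩ Jun ∩ Oona ∩ Yuki: 16:50-20:10.
The first common window of at least 90 minutes is 16:50-20:10, so the earliest start is 16:50.

16:50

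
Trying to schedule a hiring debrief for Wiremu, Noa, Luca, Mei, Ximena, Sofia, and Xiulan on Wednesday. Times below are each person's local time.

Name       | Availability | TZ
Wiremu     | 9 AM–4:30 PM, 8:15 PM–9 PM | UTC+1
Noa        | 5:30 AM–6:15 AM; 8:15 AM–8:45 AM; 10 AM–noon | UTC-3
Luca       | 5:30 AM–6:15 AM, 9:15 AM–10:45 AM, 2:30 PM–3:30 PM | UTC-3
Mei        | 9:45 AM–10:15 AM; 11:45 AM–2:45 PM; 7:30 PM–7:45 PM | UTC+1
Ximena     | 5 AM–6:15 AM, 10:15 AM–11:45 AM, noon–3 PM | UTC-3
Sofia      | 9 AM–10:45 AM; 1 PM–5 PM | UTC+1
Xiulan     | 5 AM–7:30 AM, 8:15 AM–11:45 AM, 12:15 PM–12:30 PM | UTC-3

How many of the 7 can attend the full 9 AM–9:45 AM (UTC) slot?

3

Wiremu in UTC: 08:00-15:30, 19:15-20:00 (subtract 1h to convert from UTC+1).
Noa in UTC: 08:30-09:15, 11:15-11:45, 13:00-15:00 (add 3h to convert from UTC-3).
Luca in UTC: 08:30-09:15, 12:15-13:45, 17:30-18:30 (add 3h to convert from UTC-3).
Mei in UTC: 08:45-09:15, 10:45-13:45, 18:30-18:45 (subtract 1h to convert from UTC+1).
Ximena in UTC: 08:00-09:15, 13:15-14:45, 15:00-18:00 (add 3h to convert from UTC-3).
Sofia in UTC: 08:00-09:45, 12:00-16:00 (subtract 1h to convert from UTC+1).
Xiulan in UTC: 08:00-10:30, 11:15-14:45, 15:15-15:30 (add 3h to convert from UTC-3).
Wiremu, Sofia, and Xiulan can make the full 09:00-09:45 slot — that's 3.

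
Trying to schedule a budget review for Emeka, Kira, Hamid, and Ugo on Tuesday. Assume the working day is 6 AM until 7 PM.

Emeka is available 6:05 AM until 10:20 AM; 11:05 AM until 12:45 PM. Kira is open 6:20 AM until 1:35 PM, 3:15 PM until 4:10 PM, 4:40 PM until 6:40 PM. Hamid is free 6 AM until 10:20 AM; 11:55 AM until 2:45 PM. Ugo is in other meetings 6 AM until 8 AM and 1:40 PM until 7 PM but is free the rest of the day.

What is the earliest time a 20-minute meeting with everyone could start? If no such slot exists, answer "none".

08:00

Emeka free: 06:05-10:20, 11:05-12:45.
Kira free: 06:20-13:35, 15:15-16:10, 16:40-18:40.
Hamid free: 06:00-10:20, 11:55-14:45.
Ugo free: 08:00-13:40 (invert busy blocks within the working day).
Emeka ∩ Kira: 06:20-10:20, 11:05-12:45.
Emeka ∩ Kira ∩ Hamid: 06:20-10:20, 11:55-12:45.
Emeka ∩ Kira ∩ Hamid ∩ Ugo: 08:00-10:20, 11:55-12:45.
The first common window of at least 20 minutes is 08:00-10:20, so the earliest start is 08:00.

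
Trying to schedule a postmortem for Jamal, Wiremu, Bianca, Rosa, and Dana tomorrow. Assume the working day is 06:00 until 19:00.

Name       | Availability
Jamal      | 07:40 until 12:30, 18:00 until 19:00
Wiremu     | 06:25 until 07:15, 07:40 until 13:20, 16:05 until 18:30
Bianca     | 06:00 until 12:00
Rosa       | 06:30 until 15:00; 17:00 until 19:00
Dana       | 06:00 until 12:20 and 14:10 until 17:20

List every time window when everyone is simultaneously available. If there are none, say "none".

07:40-12:00

Jamal ∩ Wiremu: 07:40-12:30, 18:00-18:30.
Jamal ∩ Wiremu ∩ Bianca: 07:40-12:00.
Jamal ∩ Wiremu ∩ Bianca ∩ Rosa: 07:40-12:00.
Jamal ∩ Wiremu ∩ Bianca ∩ Rosa ∩ Dana: 07:40-12:00.
Those are the intersection windows.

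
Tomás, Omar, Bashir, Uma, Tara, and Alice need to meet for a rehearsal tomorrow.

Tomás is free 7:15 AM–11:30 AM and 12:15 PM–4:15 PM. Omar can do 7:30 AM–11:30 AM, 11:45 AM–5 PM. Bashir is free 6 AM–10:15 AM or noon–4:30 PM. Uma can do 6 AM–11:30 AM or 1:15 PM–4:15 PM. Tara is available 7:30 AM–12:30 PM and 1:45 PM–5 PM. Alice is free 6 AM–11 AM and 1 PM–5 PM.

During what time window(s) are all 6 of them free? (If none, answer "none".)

07:30-10:15, 13:45-16:15

Tomás ∩ Omar: 07:30-11:30, 12:15-16:15.
Tomás ∩ Omar ∩ Bashir: 07:30-10:15, 12:15-16:15.
Tomás ∩ Omar ∩ Bashir ∩ Uma: 07:30-10:15, 13:15-16:15.
Tomás ∩ Omar ∩ Bashir ∩ Uma ∩ Tara: 07:30-10:15, 13:45-16:15.
Tomás ∩ Omar ∩ Bashir ∩ Uma ∩ Tara ∩ Alice: 07:30-10:15, 13:45-16:15.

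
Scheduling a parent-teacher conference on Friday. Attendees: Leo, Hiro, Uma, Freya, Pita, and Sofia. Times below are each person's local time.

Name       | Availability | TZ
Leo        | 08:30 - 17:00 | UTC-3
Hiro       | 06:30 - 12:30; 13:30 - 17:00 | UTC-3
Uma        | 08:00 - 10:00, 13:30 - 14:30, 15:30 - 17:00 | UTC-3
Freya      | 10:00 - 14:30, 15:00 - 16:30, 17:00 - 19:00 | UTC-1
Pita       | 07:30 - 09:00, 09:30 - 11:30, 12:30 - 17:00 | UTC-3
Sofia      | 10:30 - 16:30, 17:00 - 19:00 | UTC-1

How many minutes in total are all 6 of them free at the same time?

Leo in UTC: 11:30-20:00 (add 3h to convert from UTC-3).
Hiro in UTC: 09:30-15:30, 16:30-20:00 (add 3h to convert from UTC-3).
Uma in UTC: 11:00-13:00, 16:30-17:30, 18:30-20:00 (add 3h to convert from UTC-3).
Freya in UTC: 11:00-15:30, 16:00-17:30, 18:00-20:00 (add 1h to convert from UTC-1).
Pita in UTC: 10:30-12:00, 12:30-14:30, 15:30-20:00 (add 3h to convert from UTC-3).
Sofia in UTC: 11:30-17:30, 18:00-20:00 (add 1h to convert from UTC-1).
Leo ∩ Hiro: 11:30-15:30, 16:30-20:00.
Leo ∩ Hiro ∩ Uma: 11:30-13:00, 16:30-17:30, 18:30-20:00.
Leo ∩ Hiro ∩ Uma ∩ Freya: 11:30-13:00, 16:30-17:30, 18:30-20:00.
Leo ∩ Hiro ∩ Uma ∩ Freya ∩ Pita: 11:30-12:00, 12:30-13:00, 16:30-17:30, 18:30-20:00.
Leo ∩ Hiro ∩ Uma ∩ Freya ∩ Pita ∩ Sofia: 11:30-12:00, 12:30-13:00, 16:30-17:30, 18:30-20:00.
Summing the common windows: 30 + 30 + 60 + 90 = 210 minutes.

210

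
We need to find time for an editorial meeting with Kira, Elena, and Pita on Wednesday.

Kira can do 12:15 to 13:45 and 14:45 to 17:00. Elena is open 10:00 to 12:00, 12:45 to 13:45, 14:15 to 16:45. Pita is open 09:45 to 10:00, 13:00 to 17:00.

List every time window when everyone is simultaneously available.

Kira ∩ Elena: 12:45-13:45, 14:45-16:45.
Kira ∩ Elena ∩ Pita: 13:00-13:45, 14:45-16:45.

13:00-13:45, 14:45-16:45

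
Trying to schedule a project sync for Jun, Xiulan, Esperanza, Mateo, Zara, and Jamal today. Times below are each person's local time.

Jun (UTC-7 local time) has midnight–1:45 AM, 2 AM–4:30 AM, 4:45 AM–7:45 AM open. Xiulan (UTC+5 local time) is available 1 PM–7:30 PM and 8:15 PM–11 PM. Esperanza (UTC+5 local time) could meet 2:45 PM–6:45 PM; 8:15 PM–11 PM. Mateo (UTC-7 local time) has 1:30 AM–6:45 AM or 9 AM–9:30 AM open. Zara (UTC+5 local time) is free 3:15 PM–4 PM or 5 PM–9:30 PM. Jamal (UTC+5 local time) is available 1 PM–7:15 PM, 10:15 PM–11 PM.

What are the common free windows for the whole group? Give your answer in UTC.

10:15-11:00, 12:00-13:45

Jun in UTC: 07:00-08:45, 09:00-11:30, 11:45-14:45 (add 7h to convert from UTC-7).
Xiulan in UTC: 08:00-14:30, 15:15-18:00 (subtract 5h to convert from UTC+5).
Esperanza in UTC: 09:45-13:45, 15:15-18:00 (subtract 5h to convert from UTC+5).
Mateo in UTC: 08:30-13:45, 16:00-16:30 (add 7h to convert from UTC-7).
Zara in UTC: 10:15-11:00, 12:00-16:30 (subtract 5h to convert from UTC+5).
Jamal in UTC: 08:00-14:15, 17:15-18:00 (subtract 5h to convert from UTC+5).
Jun ∩ Xiulan: 08:00-08:45, 09:00-11:30, 11:45-14:30.
Jun ∩ Xiulan ∩ Esperanza: 09:45-11:30, 11:45-13:45.
Jun ∩ Xiulan ∩ Esperanza ∩ Mateo: 09:45-11:30, 11:45-13:45.
Jun ∩ Xiulan ∩ Esperanza ∩ Mateo ∩ Zara: 10:15-11:00, 12:00-13:45.
Jun ∩ Xiulan ∩ Esperanza ∩ Mateo ∩ Zara ∩ Jamal: 10:15-11:00, 12:00-13:45.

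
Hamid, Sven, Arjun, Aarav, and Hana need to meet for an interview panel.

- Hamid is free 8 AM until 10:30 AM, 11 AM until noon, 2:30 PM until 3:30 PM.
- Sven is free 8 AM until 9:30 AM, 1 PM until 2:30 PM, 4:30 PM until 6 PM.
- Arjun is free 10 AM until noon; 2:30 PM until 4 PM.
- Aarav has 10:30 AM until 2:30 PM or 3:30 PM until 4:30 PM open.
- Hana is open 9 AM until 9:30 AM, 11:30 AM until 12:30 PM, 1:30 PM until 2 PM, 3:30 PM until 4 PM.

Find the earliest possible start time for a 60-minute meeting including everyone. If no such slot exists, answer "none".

none

Hamid ∩ Sven: 08:00-09:30.
Hamid ∩ Sven ∩ Arjun: ∅.
Hamid ∩ Sven ∩ Arjun ∩ Aarav: ∅.
Hamid ∩ Sven ∩ Arjun ∩ Aarav ∩ Hana: ∅.
There is no time when everyone is free.
No common window is at least 60 minutes long.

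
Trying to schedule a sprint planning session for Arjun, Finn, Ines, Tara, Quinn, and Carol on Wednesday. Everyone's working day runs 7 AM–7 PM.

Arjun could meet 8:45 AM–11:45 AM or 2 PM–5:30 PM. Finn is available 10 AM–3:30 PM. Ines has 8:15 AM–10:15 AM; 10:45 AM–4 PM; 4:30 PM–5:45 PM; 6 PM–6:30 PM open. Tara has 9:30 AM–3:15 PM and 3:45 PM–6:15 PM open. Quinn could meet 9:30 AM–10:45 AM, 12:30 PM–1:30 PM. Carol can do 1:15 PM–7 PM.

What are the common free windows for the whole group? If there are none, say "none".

Arjun ∩ Finn: 10:00-11:45, 14:00-15:30.
Arjun ∩ Finn ∩ Ines: 10:00-10:15, 10:45-11:45, 14:00-15:30.
Arjun ∩ Finn ∩ Ines ∩ Tara: 10:00-10:15, 10:45-11:45, 14:00-15:15.
Arjun ∩ Finn ∩ Ines ∩ Tara ∩ Quinn: 10:00-10:15.
Arjun ∩ Finn ∩ Ines ∩ Tara ∩ Quinn ∩ Carol: ∅.
There is no time when everyone is free.

none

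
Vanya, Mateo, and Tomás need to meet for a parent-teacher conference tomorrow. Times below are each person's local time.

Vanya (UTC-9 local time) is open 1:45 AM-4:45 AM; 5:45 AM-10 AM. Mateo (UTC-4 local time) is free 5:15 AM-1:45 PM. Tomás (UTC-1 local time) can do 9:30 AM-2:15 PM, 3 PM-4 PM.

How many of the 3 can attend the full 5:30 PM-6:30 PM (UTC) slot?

Vanya in UTC: 10:45-13:45, 14:45-19:00 (add 9h to convert from UTC-9).
Mateo in UTC: 09:15-17:45 (add 4h to convert from UTC-4).
Tomás in UTC: 10:30-15:15, 16:00-17:00 (add 1h to convert from UTC-1).
Vanya can make the full 17:30-18:30 slot — that's 1.

1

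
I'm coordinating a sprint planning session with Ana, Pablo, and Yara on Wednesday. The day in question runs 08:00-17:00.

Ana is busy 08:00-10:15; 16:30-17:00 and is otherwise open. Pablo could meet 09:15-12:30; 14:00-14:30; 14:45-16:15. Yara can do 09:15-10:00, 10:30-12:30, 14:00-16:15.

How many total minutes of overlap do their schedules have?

240

Ana free: 10:15-16:30 (invert busy blocks within the working day).
Pablo free: 09:15-12:30, 14:00-14:30, 14:45-16:15.
Yara free: 09:15-10:00, 10:30-12:30, 14:00-16:15.
Ana ∩ Pablo: 10:15-12:30, 14:00-14:30, 14:45-16:15.
Ana ∩ Pablo ∩ Yara: 10:30-12:30, 14:00-14:30, 14:45-16:15.
So the common availability across everyone is 10:30-12:30, 14:00-14:30, 14:45-16:15.
Summing the common windows: 120 + 30 + 90 = 240 minutes.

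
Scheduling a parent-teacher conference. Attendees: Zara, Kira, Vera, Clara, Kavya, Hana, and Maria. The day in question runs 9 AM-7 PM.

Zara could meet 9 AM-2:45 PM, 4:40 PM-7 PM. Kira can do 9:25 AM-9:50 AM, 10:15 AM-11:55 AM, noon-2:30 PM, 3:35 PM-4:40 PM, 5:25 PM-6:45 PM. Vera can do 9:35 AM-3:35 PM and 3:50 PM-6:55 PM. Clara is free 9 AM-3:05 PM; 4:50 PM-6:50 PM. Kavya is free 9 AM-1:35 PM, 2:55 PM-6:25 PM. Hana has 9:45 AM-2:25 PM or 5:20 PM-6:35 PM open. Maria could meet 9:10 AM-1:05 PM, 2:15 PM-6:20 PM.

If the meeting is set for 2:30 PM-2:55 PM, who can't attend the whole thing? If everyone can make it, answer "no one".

Zara: not fully free for 14:30-14:55. Kira: not fully free for 14:30-14:55. Vera: free for 14:30-14:55. Clara: free for 14:30-14:55. Kavya: not fully free for 14:30-14:55. Hana: not fully free for 14:30-14:55. Maria: free for 14:30-14:55.

Hana, Kavya, Kira, Zara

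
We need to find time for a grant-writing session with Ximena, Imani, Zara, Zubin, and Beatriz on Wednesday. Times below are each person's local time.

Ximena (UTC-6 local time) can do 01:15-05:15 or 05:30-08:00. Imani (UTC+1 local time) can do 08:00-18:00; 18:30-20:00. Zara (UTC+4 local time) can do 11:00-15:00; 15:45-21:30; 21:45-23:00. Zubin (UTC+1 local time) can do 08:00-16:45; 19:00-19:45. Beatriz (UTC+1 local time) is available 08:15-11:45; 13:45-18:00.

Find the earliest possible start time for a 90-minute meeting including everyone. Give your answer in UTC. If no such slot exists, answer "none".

Ximena in UTC: 07:15-11:15, 11:30-14:00 (add 6h to convert from UTC-6).
Imani in UTC: 07:00-17:00, 17:30-19:00 (subtract 1h to convert from UTC+1).
Zara in UTC: 07:00-11:00, 11:45-17:30, 17:45-19:00 (subtract 4h to convert from UTC+4).
Zubin in UTC: 07:00-15:45, 18:00-18:45 (subtract 1h to convert from UTC+1).
Beatriz in UTC: 07:15-10:45, 12:45-17:00 (subtract 1h to convert from UTC+1).
Ximena ∩ Imani: 07:15-11:15, 11:30-14:00.
Ximena ∩ Imani ∩ Zara: 07:15-11:00, 11:45-14:00.
Ximena ∩ Imani ∩ Zara ∩ Zubin: 07:15-11:00, 11:45-14:00.
Ximena ∩ Imani ∩ Zara ∩ Zubin ∩ Beatriz: 07:15-10:45, 12:45-14:00.
The first common window of at least 90 minutes is 07:15-10:45, so the earliest start is 07:15.

07:15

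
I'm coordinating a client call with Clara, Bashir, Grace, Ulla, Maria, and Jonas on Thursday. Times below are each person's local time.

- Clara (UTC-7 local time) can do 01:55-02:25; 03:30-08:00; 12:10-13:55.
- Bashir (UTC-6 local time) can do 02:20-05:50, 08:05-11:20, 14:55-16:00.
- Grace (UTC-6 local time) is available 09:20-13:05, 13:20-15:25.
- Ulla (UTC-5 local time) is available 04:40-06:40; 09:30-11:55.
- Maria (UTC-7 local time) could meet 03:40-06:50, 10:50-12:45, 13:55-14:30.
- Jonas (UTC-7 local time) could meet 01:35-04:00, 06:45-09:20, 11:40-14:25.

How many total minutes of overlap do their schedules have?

Clara in UTC: 08:55-09:25, 10:30-15:00, 19:10-20:55 (add 7h to convert from UTC-7).
Bashir in UTC: 08:20-11:50, 14:05-17:20, 20:55-22:00 (add 6h to convert from UTC-6).
Grace in UTC: 15:20-19:05, 19:20-21:25 (add 6h to convert from UTC-6).
Ulla in UTC: 09:40-11:40, 14:30-16:55 (add 5h to convert from UTC-5).
Maria in UTC: 10:40-13:50, 17:50-19:45, 20:55-21:30 (add 7h to convert from UTC-7).
Jonas in UTC: 08:35-11:00, 13:45-16:20, 18:40-21:25 (add 7h to convert from UTC-7).
Clara ∩ Bashir: 08:55-09:25, 10:30-11:50, 14:05-15:00.
Clara ∩ Bashir ∩ Grace: ∅.
Clara ∩ Bashir ∩ Grace ∩ Ulla: ∅.
Clara ∩ Bashir ∩ Grace ∩ Ulla ∩ Maria: ∅.
Clara ∩ Bashir ∩ Grace ∩ Ulla ∩ Maria ∩ Jonas: ∅.
There is no time when everyone is free.
There is no common window, so the total is 0 minutes.

0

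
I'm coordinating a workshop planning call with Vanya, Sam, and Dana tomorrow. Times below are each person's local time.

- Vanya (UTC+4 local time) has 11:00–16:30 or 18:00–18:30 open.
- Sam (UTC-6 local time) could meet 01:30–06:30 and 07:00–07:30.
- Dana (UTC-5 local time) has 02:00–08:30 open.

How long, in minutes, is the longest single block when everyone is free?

300

Vanya in UTC: 07:00-12:30, 14:00-14:30 (subtract 4h to convert from UTC+4).
Sam in UTC: 07:30-12:30, 13:00-13:30 (add 6h to convert from UTC-6).
Dana in UTC: 07:00-13:30 (add 5h to convert from UTC-5).
Vanya ∩ Sam: 07:30-12:30.
Vanya ∩ Sam ∩ Dana: 07:30-12:30.
So the common availability across everyone is 07:30-12:30.
The longest is 07:30-12:30 at 300 minutes.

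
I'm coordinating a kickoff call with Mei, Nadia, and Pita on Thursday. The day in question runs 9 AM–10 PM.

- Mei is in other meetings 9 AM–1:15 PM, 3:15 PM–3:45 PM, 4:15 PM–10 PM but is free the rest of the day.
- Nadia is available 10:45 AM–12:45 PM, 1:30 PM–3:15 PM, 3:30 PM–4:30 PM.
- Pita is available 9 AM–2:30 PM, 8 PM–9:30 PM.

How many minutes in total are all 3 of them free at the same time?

Mei free: 13:15-15:15, 15:45-16:15 (invert busy blocks within the working day).
Nadia free: 10:45-12:45, 13:30-15:15, 15:30-16:30.
Pita free: 09:00-14:30, 20:00-21:30.
Mei ∩ Nadia: 13:30-15:15, 15:45-16:15.
Mei ∩ Nadia ∩ Pita: 13:30-14:30.
That's a single block of 60 minutes.

60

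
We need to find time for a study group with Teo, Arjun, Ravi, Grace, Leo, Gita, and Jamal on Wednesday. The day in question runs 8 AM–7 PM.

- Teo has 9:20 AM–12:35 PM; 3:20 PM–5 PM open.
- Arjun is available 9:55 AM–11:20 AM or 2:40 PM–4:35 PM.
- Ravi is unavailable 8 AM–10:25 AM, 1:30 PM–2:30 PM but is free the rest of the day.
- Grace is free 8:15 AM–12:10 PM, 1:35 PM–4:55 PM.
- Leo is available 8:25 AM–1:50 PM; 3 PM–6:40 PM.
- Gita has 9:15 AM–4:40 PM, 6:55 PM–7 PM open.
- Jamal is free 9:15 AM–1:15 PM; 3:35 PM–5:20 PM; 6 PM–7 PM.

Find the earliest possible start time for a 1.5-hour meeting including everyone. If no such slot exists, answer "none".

none

Teo free: 09:20-12:35, 15:20-17:00.
Arjun free: 09:55-11:20, 14:40-16:35.
Ravi free: 10:25-13:30, 14:30-19:00 (invert busy blocks within the working day).
Grace free: 08:15-12:10, 13:35-16:55.
Leo free: 08:25-13:50, 15:00-18:40.
Gita free: 09:15-16:40, 18:55-19:00.
Jamal free: 09:15-13:15, 15:35-17:20, 18:00-19:00.
Teo ∩ Arjun: 09:55-11:20, 15:20-16:35.
Teo ∩ Arjun ∩ Ravi: 10:25-11:20, 15:20-16:35.
Teo ∩ Arjun ∩ Ravi ∩ Grace: 10:25-11:20, 15:20-16:35.
Teo ∩ Arjun ∩ Ravi ∩ Grace ∩ Leo: 10:25-11:20, 15:20-16:35.
Teo ∩ Arjun ∩ Ravi ∩ Grace ∩ Leo ∩ Gita: 10:25-11:20, 15:20-16:35.
Teo ∩ Arjun ∩ Ravi ∩ Grace ∩ Leo ∩ Gita ∩ Jamal: 10:25-11:20, 15:35-16:35.
So the common availability across everyone is 10:25-11:20, 15:35-16:35.
No common window is at least 90 minutes long.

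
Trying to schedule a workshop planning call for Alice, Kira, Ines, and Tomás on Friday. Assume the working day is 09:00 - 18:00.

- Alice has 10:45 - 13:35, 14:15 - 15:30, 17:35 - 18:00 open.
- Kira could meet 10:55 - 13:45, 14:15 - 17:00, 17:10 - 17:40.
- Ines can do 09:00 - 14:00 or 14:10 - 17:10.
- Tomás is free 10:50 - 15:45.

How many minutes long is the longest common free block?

160

Alice ∩ Kira: 10:55-13:35, 14:15-15:30, 17:35-17:40.
Alice ∩ Kira ∩ Ines: 10:55-13:35, 14:15-15:30.
Alice ∩ Kira ∩ Ines ∩ Tomás: 10:55-13:35, 14:15-15:30.
The longest is 10:55-13:35 at 160 minutes.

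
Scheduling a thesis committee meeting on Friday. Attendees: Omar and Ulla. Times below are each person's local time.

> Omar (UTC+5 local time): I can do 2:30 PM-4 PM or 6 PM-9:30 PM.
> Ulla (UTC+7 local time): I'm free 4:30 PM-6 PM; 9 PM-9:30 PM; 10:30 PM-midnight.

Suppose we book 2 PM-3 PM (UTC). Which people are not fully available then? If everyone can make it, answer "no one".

Ulla

Omar in UTC: 09:30-11:00, 13:00-16:30 (subtract 5h to convert from UTC+5).
Ulla in UTC: 09:30-11:00, 14:00-14:30, 15:30-17:00 (subtract 7h to convert from UTC+7).
Omar: free for 14:00-15:00. Ulla: not fully free for 14:00-15:00.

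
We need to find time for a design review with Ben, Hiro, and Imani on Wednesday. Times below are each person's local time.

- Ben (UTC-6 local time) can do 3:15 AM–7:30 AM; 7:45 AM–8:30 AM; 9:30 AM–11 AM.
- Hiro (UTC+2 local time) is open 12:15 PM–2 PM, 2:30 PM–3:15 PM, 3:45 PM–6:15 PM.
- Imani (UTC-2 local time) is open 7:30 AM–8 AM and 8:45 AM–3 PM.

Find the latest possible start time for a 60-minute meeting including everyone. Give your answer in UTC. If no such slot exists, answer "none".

Ben in UTC: 09:15-13:30, 13:45-14:30, 15:30-17:00 (add 6h to convert from UTC-6).
Hiro in UTC: 10:15-12:00, 12:30-13:15, 13:45-16:15 (subtract 2h to convert from UTC+2).
Imani in UTC: 09:30-10:00, 10:45-17:00 (add 2h to convert from UTC-2).
Ben ∩ Hiro: 10:15-12:00, 12:30-13:15, 13:45-14:30, 15:30-16:15.
Ben ∩ Hiro ∩ Imani: 10:45-12:00, 12:30-13:15, 13:45-14:30, 15:30-16:15.
The last common window of at least 60 minutes is 10:45-12:00; a 60-minute meeting can start as late as 11:00 and still end by 12:00.

11:00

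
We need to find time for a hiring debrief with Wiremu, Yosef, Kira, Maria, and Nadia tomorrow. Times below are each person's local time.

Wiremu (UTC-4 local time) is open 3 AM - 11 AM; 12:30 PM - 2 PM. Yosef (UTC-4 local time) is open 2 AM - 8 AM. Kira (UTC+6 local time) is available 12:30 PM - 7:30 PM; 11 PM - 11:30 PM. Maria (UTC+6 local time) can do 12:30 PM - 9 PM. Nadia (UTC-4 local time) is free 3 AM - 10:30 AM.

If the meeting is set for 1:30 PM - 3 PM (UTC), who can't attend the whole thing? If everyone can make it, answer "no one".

Kira, Nadia, Yosef

Wiremu in UTC: 07:00-15:00, 16:30-18:00 (add 4h to convert from UTC-4).
Yosef in UTC: 06:00-12:00 (add 4h to convert from UTC-4).
Kira in UTC: 06:30-13:30, 17:00-17:30 (subtract 6h to convert from UTC+6).
Maria in UTC: 06:30-15:00 (subtract 6h to convert from UTC+6).
Nadia in UTC: 07:00-14:30 (add 4h to convert from UTC-4).
Wiremu: free for 13:30-15:00. Yosef: not fully free for 13:30-15:00. Kira: not fully free for 13:30-15:00. Maria: free for 13:30-15:00. Nadia: not fully free for 13:30-15:00.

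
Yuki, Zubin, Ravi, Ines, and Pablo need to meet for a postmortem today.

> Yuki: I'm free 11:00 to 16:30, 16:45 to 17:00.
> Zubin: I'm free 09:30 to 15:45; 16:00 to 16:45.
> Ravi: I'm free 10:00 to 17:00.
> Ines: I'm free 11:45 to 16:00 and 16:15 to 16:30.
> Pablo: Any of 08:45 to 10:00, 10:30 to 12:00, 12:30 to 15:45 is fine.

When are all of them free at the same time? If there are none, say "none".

11:45-12:00, 12:30-15:45

Yuki ∩ Zubin: 11:00-15:45, 16:00-16:30.
Yuki ∩ Zubin ∩ Ravi: 11:00-15:45, 16:00-16:30.
Yuki ∩ Zubin ∩ Ravi ∩ Ines: 11:45-15:45, 16:15-16:30.
Yuki ∩ Zubin ∩ Ravi ∩ Ines ∩ Pablo: 11:45-12:00, 12:30-15:45.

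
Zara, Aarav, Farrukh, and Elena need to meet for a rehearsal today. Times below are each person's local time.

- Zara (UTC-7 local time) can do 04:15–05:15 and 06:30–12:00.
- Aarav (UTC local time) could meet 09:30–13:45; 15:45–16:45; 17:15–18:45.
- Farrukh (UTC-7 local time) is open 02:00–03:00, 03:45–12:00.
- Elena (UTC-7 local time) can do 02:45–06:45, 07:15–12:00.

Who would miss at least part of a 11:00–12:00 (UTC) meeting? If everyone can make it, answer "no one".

Zara in UTC: 11:15-12:15, 13:30-19:00 (add 7h to convert from UTC-7).
Aarav in UTC: 09:30-13:45, 15:45-16:45, 17:15-18:45.
Farrukh in UTC: 09:00-10:00, 10:45-19:00 (add 7h to convert from UTC-7).
Elena in UTC: 09:45-13:45, 14:15-19:00 (add 7h to convert from UTC-7).
Zara: not fully free for 11:00-12:00. Aarav: free for 11:00-12:00. Farrukh: free for 11:00-12:00. Elena: free for 11:00-12:00.

Zara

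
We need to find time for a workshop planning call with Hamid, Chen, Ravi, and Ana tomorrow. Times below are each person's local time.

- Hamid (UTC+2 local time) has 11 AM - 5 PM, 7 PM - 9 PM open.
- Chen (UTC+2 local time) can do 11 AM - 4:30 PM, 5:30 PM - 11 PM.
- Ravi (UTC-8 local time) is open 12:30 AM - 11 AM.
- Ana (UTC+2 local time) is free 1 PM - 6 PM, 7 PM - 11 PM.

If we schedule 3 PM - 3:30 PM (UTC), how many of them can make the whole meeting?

Hamid in UTC: 09:00-15:00, 17:00-19:00 (subtract 2h to convert from UTC+2).
Chen in UTC: 09:00-14:30, 15:30-21:00 (subtract 2h to convert from UTC+2).
Ravi in UTC: 08:30-19:00 (add 8h to convert from UTC-8).
Ana in UTC: 11:00-16:00, 17:00-21:00 (subtract 2h to convert from UTC+2).
Ravi and Ana can make the full 15:00-15:30 slot — that's 2.

2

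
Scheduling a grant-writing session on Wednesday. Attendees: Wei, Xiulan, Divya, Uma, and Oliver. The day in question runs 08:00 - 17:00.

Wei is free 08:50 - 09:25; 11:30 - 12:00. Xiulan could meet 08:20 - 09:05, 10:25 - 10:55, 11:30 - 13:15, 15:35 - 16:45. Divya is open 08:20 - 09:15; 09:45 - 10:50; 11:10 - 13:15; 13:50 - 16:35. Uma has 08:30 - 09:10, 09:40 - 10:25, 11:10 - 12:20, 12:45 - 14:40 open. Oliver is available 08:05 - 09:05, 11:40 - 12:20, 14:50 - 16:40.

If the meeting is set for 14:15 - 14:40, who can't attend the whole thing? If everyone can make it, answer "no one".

Oliver, Wei, Xiulan

Wei: not fully free for 14:15-14:40. Xiulan: not fully free for 14:15-14:40. Divya: free for 14:15-14:40. Uma: free for 14:15-14:40. Oliver: not fully free for 14:15-14:40.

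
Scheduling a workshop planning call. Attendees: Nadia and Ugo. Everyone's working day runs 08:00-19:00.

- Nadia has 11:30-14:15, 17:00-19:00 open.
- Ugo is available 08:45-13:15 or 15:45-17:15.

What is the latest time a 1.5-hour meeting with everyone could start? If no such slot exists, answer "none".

Nadia ∩ Ugo: 11:30-13:15, 17:00-17:15.
Those are the intersection windows.
The last common window of at least 90 minutes is 11:30-13:15; a 90-minute meeting can start as late as 11:45 and still end by 13:15.

11:45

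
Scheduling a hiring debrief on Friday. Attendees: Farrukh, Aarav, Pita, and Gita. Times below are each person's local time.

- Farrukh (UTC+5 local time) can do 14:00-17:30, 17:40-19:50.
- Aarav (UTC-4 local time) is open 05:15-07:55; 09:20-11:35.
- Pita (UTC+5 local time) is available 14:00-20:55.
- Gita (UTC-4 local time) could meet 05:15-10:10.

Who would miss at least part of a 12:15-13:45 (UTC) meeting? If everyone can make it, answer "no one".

Farrukh in UTC: 09:00-12:30, 12:40-14:50 (subtract 5h to convert from UTC+5).
Aarav in UTC: 09:15-11:55, 13:20-15:35 (add 4h to convert from UTC-4).
Pita in UTC: 09:00-15:55 (subtract 5h to convert from UTC+5).
Gita in UTC: 09:15-14:10 (add 4h to convert from UTC-4).
Farrukh: not fully free for 12:15-13:45. Aarav: not fully free for 12:15-13:45. Pita: free for 12:15-13:45. Gita: free for 12:15-13:45.

Aarav, Farrukh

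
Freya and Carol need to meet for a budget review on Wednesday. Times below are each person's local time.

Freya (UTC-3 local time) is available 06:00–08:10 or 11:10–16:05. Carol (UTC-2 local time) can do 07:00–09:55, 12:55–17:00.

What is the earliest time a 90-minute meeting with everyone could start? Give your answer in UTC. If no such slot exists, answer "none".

Freya in UTC: 09:00-11:10, 14:10-19:05 (add 3h to convert from UTC-3).
Carol in UTC: 09:00-11:55, 14:55-19:00 (add 2h to convert from UTC-2).
Freya ∩ Carol: 09:00-11:10, 14:55-19:00.
The first common window of at least 90 minutes is 09:00-11:10, so the earliest start is 09:00.

09:00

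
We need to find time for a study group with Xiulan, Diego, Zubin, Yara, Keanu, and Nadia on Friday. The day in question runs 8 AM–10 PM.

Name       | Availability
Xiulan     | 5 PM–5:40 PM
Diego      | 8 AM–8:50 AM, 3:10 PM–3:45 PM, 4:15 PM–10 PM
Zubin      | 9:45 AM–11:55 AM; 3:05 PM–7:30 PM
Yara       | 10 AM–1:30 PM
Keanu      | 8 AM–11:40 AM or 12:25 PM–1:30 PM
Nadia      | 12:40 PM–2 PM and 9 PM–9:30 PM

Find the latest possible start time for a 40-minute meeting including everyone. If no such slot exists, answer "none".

none

Xiulan ∩ Diego: 17:00-17:40.
Xiulan ∩ Diego ∩ Zubin: 17:00-17:40.
Xiulan ∩ Diego ∩ Zubin ∩ Yara: ∅.
Xiulan ∩ Diego ∩ Zubin ∩ Yara ∩ Keanu: ∅.
Xiulan ∩ Diego ∩ Zubin ∩ Yara ∩ Keanu ∩ Nadia: ∅.
There is no time when everyone is free.
No common window is at least 40 minutes long.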